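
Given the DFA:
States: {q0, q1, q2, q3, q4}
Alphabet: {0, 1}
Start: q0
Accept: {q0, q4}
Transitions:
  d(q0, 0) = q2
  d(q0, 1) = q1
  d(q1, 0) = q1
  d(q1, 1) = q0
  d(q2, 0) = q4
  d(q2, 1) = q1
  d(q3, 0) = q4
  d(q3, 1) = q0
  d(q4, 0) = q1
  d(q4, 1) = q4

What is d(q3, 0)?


Looking up transition d(q3, 0)

q4


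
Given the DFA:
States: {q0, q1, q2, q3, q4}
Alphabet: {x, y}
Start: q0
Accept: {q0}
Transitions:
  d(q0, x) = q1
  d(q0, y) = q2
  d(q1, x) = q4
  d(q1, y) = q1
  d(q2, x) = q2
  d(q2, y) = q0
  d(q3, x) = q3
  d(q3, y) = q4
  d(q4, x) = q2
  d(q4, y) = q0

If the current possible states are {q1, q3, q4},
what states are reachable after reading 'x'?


Apply transition on 'x' from each current state:
  d(q1, x) = q4
  d(q3, x) = q3
  d(q4, x) = q2

{q2, q3, q4}


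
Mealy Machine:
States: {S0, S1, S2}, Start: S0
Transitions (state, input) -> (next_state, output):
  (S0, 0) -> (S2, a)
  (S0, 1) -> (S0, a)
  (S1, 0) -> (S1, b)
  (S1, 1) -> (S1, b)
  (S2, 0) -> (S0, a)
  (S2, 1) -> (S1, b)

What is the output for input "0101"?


Step-by-step:
  (S0, 0) -> (S2, a)
  (S2, 1) -> (S1, b)
  (S1, 0) -> (S1, b)
  (S1, 1) -> (S1, b)

"abbb"


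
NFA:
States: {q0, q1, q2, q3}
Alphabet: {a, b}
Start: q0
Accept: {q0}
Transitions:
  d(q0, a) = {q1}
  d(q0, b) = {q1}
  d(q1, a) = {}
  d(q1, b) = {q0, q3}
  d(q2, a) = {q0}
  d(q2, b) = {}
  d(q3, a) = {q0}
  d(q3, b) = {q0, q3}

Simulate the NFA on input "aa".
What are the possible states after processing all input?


Start: {q0}
  --a--> {q1}
  --a--> {}

{} (empty set, no valid transitions)


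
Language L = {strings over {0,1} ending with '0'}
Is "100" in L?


last symbol = '0'

Yes, "100" is in L


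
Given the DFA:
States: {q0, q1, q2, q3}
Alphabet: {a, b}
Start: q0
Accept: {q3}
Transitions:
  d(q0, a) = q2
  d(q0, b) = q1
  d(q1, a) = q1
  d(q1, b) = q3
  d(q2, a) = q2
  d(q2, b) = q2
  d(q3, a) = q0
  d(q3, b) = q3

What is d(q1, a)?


Looking up transition d(q1, a)

q1


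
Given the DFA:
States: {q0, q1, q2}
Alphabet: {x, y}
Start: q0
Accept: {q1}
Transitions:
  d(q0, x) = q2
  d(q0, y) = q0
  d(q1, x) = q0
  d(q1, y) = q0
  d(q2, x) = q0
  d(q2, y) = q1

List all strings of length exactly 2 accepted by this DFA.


All strings of length 2: 4 total
Accepted: 1

"xy"


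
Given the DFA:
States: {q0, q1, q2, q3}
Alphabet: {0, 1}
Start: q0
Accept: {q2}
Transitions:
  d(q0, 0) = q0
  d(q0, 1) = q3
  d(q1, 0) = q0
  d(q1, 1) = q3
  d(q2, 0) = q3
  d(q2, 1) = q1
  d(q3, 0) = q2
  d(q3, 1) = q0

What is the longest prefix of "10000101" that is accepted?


Run the DFA, marking each prefix where the state is accepting:
  "" -> q0 [reject]
  "1" -> q3 [reject]
  "10" -> q2 [accept]
  "100" -> q3 [reject]
  "1000" -> q2 [accept]
  "10000" -> q3 [reject]
  "100001" -> q0 [reject]
  "1000010" -> q0 [reject]
  "10000101" -> q3 [reject]

"1000"


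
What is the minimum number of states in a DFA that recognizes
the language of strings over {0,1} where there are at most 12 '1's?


States: count = 0, 1, ..., 12 (all accepting; 13 states), plus a dead state for count > 12.
Total: 13 + 1 = 14.

14


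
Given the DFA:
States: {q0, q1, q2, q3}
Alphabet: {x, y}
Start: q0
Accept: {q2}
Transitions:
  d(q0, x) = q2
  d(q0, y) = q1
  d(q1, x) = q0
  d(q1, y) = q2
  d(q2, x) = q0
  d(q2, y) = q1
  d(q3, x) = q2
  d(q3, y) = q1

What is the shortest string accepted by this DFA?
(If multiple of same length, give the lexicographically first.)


BFS by string length (lex-first path to each state shown):
  len 0: q0<-""
  len 1: q1<-"y", q2<-"x"
Found accept state at length 1.

"x"


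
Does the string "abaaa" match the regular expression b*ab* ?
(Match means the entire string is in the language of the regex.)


|string| = 5; first = 'a'; last = 'a'

No, "abaaa" does not match b*ab*


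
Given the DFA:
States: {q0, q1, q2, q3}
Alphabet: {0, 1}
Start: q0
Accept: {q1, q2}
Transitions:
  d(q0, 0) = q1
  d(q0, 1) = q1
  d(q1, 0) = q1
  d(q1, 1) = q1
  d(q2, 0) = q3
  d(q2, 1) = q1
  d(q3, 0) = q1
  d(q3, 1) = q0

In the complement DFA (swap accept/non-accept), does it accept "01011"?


Trace: q0 -> q1 -> q1 -> q1 -> q1 -> q1
Final: q1
Original accept: {q1, q2}
Complement: q1 is in original accept

No, complement rejects (original accepts)


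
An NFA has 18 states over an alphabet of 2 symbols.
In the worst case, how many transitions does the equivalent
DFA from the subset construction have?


Subset construction: one DFA state per subset of NFA states = 2^18 = 262144 states.
Each DFA state has 2 outgoing transitions: 262144 * 2 = 524288

524288


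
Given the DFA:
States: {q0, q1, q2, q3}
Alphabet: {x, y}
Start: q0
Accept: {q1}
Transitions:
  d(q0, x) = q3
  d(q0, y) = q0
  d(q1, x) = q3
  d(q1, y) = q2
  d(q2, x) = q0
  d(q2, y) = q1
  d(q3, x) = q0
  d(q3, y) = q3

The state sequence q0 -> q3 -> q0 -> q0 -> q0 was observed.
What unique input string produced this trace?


Trace back each transition to find the symbol:
  q0 --[x]--> q3
  q3 --[x]--> q0
  q0 --[y]--> q0
  q0 --[y]--> q0

"xxyy"


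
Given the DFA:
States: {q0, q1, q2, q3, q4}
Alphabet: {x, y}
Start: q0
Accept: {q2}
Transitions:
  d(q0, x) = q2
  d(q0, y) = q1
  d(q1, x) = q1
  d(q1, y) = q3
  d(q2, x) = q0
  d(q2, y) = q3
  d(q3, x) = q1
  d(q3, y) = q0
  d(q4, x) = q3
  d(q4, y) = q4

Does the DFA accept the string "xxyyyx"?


Trace: q0 -> q2 -> q0 -> q1 -> q3 -> q0 -> q2
Final state: q2
Accept states: {q2}

Yes, accepted (final state q2 is an accept state)


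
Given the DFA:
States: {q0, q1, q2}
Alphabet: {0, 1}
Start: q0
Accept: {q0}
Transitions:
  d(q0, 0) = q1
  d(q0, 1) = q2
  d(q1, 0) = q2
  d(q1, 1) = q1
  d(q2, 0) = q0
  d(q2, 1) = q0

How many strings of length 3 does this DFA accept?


Enumerating all length-3 strings:
  "000" -> q0 [accept]
  "001" -> q0 [accept]
  "010" -> q2 [reject]
  "011" -> q1 [reject]
  "100" -> q1 [reject]
  "101" -> q2 [reject]
  "110" -> q1 [reject]
  "111" -> q2 [reject]

2 out of 8


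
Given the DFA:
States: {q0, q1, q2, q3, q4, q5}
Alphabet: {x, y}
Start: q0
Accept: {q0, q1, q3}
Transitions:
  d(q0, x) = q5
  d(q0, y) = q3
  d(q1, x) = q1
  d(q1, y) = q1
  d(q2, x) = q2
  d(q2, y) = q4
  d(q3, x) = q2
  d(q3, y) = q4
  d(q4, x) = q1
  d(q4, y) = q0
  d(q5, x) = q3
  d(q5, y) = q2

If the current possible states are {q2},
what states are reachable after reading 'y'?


Apply transition on 'y' from each current state:
  d(q2, y) = q4

{q4}


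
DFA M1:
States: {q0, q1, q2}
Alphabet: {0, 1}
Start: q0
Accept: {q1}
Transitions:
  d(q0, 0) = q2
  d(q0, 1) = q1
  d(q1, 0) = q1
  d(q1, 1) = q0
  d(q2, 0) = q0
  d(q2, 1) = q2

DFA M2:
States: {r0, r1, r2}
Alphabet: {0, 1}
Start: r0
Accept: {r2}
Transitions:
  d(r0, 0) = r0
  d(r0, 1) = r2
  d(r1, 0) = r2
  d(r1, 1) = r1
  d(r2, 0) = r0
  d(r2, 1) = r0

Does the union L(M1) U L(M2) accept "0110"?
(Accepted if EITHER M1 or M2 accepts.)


M1: final=q0 accepted=False
M2: final=r0 accepted=False

No, union rejects (neither accepts)


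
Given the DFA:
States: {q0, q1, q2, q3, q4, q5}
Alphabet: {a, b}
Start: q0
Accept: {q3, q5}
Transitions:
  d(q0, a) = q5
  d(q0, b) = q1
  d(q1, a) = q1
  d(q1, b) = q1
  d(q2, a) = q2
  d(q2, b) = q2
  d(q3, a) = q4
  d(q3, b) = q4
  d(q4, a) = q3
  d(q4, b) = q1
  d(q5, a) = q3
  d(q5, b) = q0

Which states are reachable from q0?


BFS from q0:
  layer 0: {q0}
  layer 1: {q1, q5}
  layer 2: {q3}
  layer 3: {q4}

{q0, q1, q3, q4, q5}


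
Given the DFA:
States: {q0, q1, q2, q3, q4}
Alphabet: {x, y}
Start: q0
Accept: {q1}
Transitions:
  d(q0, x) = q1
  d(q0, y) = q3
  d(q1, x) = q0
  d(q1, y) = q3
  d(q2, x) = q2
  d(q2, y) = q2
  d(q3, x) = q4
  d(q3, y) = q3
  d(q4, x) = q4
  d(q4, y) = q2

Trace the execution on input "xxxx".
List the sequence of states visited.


Input: xxxx
d(q0, x) = q1
d(q1, x) = q0
d(q0, x) = q1
d(q1, x) = q0


q0 -> q1 -> q0 -> q1 -> q0


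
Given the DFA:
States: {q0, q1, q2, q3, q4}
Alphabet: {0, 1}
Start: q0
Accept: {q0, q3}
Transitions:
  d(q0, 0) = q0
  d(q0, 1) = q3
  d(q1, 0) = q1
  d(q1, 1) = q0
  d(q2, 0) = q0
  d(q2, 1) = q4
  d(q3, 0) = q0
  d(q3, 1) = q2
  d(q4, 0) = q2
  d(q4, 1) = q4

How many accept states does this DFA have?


Accept states listed: {q0, q3}
Counting: q0(1) q3(2)

2


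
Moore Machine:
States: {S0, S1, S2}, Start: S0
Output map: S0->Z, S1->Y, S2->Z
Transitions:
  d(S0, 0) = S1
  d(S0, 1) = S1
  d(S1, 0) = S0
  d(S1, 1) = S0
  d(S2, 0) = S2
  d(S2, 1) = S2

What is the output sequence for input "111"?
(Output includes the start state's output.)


Start: S0 (output Z)
  --1--> S1 (output Y)
  --1--> S0 (output Z)
  --1--> S1 (output Y)

"ZYZY"


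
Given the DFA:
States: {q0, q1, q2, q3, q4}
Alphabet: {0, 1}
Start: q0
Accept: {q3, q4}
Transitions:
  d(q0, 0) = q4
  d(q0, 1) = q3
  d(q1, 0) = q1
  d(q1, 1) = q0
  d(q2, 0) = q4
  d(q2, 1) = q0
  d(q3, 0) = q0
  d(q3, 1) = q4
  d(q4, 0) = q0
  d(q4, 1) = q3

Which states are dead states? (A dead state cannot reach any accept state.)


Forward reachability from each state:
  q0 -> reaches accept state q3 (live)
  q1 -> reaches accept state q3 (live)
  q2 -> reaches accept state q3 (live)
  q3 -> reaches accept state q3 (live)
  q4 -> reaches accept state q3 (live)

None (all states can reach an accept state)


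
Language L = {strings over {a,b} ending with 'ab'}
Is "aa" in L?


last two symbols = 'aa'

No, "aa" is not in L


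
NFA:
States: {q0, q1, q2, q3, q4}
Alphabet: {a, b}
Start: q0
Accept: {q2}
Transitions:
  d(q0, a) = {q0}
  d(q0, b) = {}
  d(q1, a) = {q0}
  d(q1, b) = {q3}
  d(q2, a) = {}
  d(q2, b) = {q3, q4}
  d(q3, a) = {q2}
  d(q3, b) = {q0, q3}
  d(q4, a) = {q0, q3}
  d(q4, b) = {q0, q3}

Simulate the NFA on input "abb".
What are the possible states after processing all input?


Start: {q0}
  --a--> {q0}
  --b--> {}
  --b--> {}

{} (empty set, no valid transitions)


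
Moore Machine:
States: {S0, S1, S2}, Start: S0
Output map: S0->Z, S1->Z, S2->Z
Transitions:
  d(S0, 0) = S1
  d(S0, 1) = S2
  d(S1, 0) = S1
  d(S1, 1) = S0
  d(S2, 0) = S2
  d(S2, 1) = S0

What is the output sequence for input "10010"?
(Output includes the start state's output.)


Start: S0 (output Z)
  --1--> S2 (output Z)
  --0--> S2 (output Z)
  --0--> S2 (output Z)
  --1--> S0 (output Z)
  --0--> S1 (output Z)

"ZZZZZZ"


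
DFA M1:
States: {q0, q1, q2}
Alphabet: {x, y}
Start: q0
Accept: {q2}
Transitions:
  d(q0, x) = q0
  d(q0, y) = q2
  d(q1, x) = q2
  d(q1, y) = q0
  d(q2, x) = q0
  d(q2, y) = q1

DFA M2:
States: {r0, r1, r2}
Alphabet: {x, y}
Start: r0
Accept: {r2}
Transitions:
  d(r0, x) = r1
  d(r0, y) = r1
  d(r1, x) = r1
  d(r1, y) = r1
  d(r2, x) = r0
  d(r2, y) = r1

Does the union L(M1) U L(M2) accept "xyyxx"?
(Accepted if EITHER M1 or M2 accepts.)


M1: final=q0 accepted=False
M2: final=r1 accepted=False

No, union rejects (neither accepts)


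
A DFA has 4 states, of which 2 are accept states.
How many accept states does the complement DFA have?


Complement swaps accept and non-accept states.
4 - 2 = 2

2


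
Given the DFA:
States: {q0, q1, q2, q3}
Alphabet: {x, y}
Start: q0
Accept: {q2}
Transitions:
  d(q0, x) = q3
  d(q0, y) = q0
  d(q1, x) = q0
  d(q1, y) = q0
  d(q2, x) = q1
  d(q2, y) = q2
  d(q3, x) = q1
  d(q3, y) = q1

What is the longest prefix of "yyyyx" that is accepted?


Run the DFA, marking each prefix where the state is accepting:
  "" -> q0 [reject]
  "y" -> q0 [reject]
  "yy" -> q0 [reject]
  "yyy" -> q0 [reject]
  "yyyy" -> q0 [reject]
  "yyyyx" -> q3 [reject]

No prefix is accepted


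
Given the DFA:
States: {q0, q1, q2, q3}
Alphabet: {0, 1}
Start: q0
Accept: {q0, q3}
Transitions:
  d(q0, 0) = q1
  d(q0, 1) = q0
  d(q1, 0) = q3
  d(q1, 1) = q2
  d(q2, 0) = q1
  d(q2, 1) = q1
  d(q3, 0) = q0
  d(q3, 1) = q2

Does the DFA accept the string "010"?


Trace: q0 -> q1 -> q2 -> q1
Final state: q1
Accept states: {q0, q3}

No, rejected (final state q1 is not an accept state)


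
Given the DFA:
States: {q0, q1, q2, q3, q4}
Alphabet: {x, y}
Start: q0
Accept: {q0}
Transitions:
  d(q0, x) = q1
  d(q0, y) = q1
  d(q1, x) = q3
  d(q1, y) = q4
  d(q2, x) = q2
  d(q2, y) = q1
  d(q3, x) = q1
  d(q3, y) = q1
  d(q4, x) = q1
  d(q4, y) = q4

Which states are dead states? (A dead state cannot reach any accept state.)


Forward reachability from each state:
  q0 -> reaches accept state q0 (live)
  q1 -> reaches {q1, q3, q4}, no accept state (dead)
  q2 -> reaches {q1, q2, q3, q4}, no accept state (dead)
  q3 -> reaches {q1, q3, q4}, no accept state (dead)
  q4 -> reaches {q1, q3, q4}, no accept state (dead)

{q1, q2, q3, q4}


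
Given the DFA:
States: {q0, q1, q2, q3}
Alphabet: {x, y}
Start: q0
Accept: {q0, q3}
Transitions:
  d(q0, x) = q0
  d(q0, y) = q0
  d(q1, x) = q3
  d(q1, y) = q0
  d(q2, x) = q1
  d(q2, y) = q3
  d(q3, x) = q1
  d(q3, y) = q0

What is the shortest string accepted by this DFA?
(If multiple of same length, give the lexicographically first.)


BFS by string length (lex-first path to each state shown):
  len 0: q0<-""
Found accept state at length 0.

"" (empty string)


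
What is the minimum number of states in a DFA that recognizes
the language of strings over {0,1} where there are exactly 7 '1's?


States: count = 0, 1, ..., 7 (that's 8 states), plus a dead state for count > 7.
Total: 8 + 1 = 9. Accept = count-7 state.

9


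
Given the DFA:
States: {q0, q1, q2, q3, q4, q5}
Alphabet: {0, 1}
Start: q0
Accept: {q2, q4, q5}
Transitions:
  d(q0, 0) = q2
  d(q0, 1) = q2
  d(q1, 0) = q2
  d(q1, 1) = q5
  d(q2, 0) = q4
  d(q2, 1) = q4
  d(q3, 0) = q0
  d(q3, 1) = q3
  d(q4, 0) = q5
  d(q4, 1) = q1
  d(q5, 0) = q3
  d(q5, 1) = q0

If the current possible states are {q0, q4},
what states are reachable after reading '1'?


Apply transition on '1' from each current state:
  d(q0, 1) = q2
  d(q4, 1) = q1

{q1, q2}


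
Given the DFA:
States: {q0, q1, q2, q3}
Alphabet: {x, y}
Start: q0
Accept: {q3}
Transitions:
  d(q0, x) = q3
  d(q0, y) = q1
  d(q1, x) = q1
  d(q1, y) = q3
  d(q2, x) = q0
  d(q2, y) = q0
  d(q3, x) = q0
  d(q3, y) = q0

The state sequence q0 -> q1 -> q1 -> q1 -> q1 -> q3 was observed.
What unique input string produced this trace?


Trace back each transition to find the symbol:
  q0 --[y]--> q1
  q1 --[x]--> q1
  q1 --[x]--> q1
  q1 --[x]--> q1
  q1 --[y]--> q3

"yxxxy"


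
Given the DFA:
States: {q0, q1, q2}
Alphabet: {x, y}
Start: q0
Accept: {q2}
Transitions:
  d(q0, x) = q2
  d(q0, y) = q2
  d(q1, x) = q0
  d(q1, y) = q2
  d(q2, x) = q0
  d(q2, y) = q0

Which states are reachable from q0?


BFS from q0:
  layer 0: {q0}
  layer 1: {q2}

{q0, q2}


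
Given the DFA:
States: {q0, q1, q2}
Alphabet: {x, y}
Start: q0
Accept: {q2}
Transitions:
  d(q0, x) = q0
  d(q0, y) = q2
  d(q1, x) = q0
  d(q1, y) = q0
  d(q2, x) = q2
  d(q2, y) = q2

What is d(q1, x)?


Looking up transition d(q1, x)

q0


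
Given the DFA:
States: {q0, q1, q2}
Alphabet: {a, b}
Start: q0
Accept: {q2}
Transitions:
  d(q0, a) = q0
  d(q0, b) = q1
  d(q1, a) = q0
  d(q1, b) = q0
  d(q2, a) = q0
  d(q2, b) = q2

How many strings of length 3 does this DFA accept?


Enumerating all length-3 strings:
  "aaa" -> q0 [reject]
  "aab" -> q1 [reject]
  "aba" -> q0 [reject]
  "abb" -> q0 [reject]
  "baa" -> q0 [reject]
  "bab" -> q1 [reject]
  "bba" -> q0 [reject]
  "bbb" -> q1 [reject]

0 out of 8


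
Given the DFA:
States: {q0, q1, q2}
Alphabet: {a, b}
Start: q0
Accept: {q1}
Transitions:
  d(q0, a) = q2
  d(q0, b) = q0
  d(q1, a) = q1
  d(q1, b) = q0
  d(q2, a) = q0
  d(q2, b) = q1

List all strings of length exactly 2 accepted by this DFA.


All strings of length 2: 4 total
Accepted: 1

"ab"


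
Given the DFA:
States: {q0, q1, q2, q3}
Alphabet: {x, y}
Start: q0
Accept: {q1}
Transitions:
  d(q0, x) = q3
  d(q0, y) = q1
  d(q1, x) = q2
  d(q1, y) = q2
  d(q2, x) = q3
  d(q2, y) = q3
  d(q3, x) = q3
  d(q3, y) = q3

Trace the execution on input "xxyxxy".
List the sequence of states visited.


Input: xxyxxy
d(q0, x) = q3
d(q3, x) = q3
d(q3, y) = q3
d(q3, x) = q3
d(q3, x) = q3
d(q3, y) = q3


q0 -> q3 -> q3 -> q3 -> q3 -> q3 -> q3


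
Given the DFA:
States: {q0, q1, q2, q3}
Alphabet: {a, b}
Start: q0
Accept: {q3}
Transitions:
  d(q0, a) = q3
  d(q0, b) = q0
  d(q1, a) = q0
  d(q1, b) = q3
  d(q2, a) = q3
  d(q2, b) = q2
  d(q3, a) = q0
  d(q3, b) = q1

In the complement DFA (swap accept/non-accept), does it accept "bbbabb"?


Trace: q0 -> q0 -> q0 -> q0 -> q3 -> q1 -> q3
Final: q3
Original accept: {q3}
Complement: q3 is in original accept

No, complement rejects (original accepts)


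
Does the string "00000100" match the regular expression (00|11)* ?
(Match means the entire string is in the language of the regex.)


|string| = 8; first = '0'; last = '0'

No, "00000100" does not match (00|11)*


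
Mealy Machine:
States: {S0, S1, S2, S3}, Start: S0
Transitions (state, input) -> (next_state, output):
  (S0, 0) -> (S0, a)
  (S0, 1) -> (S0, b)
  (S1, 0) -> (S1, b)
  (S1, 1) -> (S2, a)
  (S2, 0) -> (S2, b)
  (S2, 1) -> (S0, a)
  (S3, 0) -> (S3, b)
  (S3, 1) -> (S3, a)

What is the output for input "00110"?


Step-by-step:
  (S0, 0) -> (S0, a)
  (S0, 0) -> (S0, a)
  (S0, 1) -> (S0, b)
  (S0, 1) -> (S0, b)
  (S0, 0) -> (S0, a)

"aabba"


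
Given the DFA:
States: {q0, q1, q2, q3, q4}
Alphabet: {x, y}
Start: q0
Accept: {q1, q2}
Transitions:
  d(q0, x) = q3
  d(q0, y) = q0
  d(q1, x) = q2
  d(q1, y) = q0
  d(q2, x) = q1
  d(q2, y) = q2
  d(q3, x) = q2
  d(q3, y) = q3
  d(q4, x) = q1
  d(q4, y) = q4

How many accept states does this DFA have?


Accept states listed: {q1, q2}
Counting: q1(1) q2(2)

2


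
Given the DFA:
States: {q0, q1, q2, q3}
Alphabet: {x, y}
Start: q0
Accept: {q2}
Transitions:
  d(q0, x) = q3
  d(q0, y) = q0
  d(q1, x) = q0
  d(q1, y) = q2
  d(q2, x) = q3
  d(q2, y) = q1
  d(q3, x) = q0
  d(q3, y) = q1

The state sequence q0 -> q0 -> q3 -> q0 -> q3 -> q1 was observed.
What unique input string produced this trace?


Trace back each transition to find the symbol:
  q0 --[y]--> q0
  q0 --[x]--> q3
  q3 --[x]--> q0
  q0 --[x]--> q3
  q3 --[y]--> q1

"yxxxy"


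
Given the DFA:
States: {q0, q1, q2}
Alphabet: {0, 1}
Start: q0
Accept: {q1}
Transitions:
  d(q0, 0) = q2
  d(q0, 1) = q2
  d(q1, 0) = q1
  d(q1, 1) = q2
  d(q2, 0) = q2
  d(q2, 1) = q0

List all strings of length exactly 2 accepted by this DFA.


All strings of length 2: 4 total
Accepted: 0

None


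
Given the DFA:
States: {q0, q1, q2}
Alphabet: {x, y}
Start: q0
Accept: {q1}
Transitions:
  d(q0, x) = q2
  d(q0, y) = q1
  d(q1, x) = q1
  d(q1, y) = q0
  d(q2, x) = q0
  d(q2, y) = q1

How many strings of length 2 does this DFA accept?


Enumerating all length-2 strings:
  "xx" -> q0 [reject]
  "xy" -> q1 [accept]
  "yx" -> q1 [accept]
  "yy" -> q0 [reject]

2 out of 4


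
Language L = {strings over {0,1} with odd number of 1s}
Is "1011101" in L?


count('1') = 5; 5 mod 2 = 1

Yes, "1011101" is in L


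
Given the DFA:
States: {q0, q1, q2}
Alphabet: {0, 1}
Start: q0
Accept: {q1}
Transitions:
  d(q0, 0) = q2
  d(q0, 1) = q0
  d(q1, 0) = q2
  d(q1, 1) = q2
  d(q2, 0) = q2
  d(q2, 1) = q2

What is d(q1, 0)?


Looking up transition d(q1, 0)

q2


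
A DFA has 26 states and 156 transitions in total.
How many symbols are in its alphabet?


Each state has exactly one transition per symbol.
|alphabet| = transitions / states = 156 / 26 = 6

6


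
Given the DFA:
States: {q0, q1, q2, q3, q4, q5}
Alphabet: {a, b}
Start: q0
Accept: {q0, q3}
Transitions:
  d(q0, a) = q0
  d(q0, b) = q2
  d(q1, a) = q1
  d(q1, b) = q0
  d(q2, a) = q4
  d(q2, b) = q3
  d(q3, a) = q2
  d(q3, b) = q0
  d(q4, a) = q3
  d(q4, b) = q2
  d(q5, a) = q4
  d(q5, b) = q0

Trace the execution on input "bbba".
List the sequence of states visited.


Input: bbba
d(q0, b) = q2
d(q2, b) = q3
d(q3, b) = q0
d(q0, a) = q0


q0 -> q2 -> q3 -> q0 -> q0


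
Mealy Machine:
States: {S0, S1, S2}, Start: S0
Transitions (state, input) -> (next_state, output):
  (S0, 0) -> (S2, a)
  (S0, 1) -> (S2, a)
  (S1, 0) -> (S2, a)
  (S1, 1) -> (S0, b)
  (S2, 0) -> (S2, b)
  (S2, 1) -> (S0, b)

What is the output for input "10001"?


Step-by-step:
  (S0, 1) -> (S2, a)
  (S2, 0) -> (S2, b)
  (S2, 0) -> (S2, b)
  (S2, 0) -> (S2, b)
  (S2, 1) -> (S0, b)

"abbbb"


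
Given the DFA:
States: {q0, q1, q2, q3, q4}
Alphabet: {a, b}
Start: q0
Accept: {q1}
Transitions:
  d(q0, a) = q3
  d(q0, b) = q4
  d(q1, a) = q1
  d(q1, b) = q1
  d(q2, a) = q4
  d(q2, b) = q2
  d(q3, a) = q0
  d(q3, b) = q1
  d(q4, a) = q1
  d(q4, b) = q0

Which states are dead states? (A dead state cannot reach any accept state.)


Forward reachability from each state:
  q0 -> reaches accept state q1 (live)
  q1 -> reaches accept state q1 (live)
  q2 -> reaches accept state q1 (live)
  q3 -> reaches accept state q1 (live)
  q4 -> reaches accept state q1 (live)

None (all states can reach an accept state)


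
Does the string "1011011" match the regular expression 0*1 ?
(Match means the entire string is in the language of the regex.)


|string| = 7; first = '1'; last = '1'

No, "1011011" does not match 0*1


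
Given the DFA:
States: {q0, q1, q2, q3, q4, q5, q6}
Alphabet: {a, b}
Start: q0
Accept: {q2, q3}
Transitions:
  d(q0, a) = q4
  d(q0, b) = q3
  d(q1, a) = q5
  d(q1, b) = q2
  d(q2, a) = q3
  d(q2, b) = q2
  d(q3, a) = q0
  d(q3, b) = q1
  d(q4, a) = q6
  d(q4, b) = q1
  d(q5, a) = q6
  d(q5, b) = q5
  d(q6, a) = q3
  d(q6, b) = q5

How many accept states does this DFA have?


Accept states listed: {q2, q3}
Counting: q2(1) q3(2)

2


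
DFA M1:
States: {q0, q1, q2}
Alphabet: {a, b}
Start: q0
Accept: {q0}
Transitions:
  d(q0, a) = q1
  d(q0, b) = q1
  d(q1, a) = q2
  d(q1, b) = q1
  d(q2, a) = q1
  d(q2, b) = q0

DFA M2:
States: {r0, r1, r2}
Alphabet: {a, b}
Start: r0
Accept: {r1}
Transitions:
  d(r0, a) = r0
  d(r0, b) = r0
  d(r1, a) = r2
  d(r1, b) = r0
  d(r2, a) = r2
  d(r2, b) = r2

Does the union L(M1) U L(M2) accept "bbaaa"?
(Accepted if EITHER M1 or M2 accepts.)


M1: final=q2 accepted=False
M2: final=r0 accepted=False

No, union rejects (neither accepts)


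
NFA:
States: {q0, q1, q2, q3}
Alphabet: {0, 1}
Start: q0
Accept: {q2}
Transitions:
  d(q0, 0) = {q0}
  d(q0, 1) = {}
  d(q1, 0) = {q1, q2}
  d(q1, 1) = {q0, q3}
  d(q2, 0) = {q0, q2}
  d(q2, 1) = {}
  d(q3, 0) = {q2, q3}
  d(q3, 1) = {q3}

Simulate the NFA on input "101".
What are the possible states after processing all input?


Start: {q0}
  --1--> {}
  --0--> {}
  --1--> {}

{} (empty set, no valid transitions)


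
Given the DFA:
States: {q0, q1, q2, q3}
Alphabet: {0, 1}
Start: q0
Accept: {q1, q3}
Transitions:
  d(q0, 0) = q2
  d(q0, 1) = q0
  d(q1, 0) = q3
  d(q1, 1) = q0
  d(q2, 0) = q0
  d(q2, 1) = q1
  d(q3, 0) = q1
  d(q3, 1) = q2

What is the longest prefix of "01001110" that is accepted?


Run the DFA, marking each prefix where the state is accepting:
  "" -> q0 [reject]
  "0" -> q2 [reject]
  "01" -> q1 [accept]
  "010" -> q3 [accept]
  "0100" -> q1 [accept]
  "01001" -> q0 [reject]
  "010011" -> q0 [reject]
  "0100111" -> q0 [reject]
  "01001110" -> q2 [reject]

"0100"


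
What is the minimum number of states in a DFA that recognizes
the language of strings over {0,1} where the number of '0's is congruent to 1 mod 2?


States track (count of '0') mod 2.
Need 2 states: one per remainder 0..1; accept = remainder 1.

2


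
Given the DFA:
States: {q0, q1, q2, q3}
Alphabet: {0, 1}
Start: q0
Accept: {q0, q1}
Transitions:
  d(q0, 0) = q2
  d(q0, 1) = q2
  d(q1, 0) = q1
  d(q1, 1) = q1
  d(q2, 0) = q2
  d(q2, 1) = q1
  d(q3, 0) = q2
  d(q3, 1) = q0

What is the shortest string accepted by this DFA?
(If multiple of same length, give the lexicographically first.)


BFS by string length (lex-first path to each state shown):
  len 0: q0<-""
Found accept state at length 0.

"" (empty string)


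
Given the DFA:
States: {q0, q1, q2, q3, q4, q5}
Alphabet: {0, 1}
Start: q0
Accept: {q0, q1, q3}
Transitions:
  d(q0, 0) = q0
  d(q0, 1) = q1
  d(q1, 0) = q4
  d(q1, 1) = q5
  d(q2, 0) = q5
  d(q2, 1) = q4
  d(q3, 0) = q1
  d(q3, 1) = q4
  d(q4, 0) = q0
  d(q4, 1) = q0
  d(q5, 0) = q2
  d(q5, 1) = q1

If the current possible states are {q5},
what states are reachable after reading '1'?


Apply transition on '1' from each current state:
  d(q5, 1) = q1

{q1}


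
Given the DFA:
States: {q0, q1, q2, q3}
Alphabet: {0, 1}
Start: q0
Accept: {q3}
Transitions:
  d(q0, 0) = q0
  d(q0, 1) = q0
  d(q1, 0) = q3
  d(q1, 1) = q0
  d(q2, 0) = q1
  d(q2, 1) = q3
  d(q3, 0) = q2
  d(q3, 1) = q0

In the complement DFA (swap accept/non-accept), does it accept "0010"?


Trace: q0 -> q0 -> q0 -> q0 -> q0
Final: q0
Original accept: {q3}
Complement: q0 is not in original accept

Yes, complement accepts (original rejects)


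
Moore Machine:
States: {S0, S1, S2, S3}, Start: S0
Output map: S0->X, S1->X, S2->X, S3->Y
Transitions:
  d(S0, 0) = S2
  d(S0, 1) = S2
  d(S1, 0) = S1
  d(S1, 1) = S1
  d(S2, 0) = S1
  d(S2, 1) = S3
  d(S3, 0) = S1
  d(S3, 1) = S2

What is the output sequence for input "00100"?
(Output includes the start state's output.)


Start: S0 (output X)
  --0--> S2 (output X)
  --0--> S1 (output X)
  --1--> S1 (output X)
  --0--> S1 (output X)
  --0--> S1 (output X)

"XXXXXX"


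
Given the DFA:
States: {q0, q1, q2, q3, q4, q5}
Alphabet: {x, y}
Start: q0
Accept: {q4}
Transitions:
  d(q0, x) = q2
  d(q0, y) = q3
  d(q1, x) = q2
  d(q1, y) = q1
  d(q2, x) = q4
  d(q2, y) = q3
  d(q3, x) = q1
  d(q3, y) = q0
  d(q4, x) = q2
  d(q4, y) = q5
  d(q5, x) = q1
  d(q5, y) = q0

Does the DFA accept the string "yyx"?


Trace: q0 -> q3 -> q0 -> q2
Final state: q2
Accept states: {q4}

No, rejected (final state q2 is not an accept state)


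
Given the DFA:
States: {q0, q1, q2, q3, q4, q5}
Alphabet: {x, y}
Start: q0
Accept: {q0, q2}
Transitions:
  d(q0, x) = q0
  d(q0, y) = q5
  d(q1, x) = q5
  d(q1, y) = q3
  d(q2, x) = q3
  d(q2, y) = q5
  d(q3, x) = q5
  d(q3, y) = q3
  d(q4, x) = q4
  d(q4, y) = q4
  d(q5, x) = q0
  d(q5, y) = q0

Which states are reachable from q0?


BFS from q0:
  layer 0: {q0}
  layer 1: {q5}

{q0, q5}


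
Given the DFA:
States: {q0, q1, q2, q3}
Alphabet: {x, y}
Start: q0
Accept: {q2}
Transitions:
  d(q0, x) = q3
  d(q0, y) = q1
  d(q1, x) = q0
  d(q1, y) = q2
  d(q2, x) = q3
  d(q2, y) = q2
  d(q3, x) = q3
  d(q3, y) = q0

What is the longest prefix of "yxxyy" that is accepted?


Run the DFA, marking each prefix where the state is accepting:
  "" -> q0 [reject]
  "y" -> q1 [reject]
  "yx" -> q0 [reject]
  "yxx" -> q3 [reject]
  "yxxy" -> q0 [reject]
  "yxxyy" -> q1 [reject]

No prefix is accepted


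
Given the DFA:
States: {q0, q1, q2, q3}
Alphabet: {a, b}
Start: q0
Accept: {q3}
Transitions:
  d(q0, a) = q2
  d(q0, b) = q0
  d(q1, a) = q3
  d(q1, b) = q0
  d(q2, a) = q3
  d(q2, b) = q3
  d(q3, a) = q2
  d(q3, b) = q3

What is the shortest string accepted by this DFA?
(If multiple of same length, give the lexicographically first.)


BFS by string length (lex-first path to each state shown):
  len 0: q0<-""
  len 1: q0<-"b", q2<-"a"
  len 2: q0<-"bb", q2<-"ba", q3<-"aa"
Found accept state at length 2.

"aa"


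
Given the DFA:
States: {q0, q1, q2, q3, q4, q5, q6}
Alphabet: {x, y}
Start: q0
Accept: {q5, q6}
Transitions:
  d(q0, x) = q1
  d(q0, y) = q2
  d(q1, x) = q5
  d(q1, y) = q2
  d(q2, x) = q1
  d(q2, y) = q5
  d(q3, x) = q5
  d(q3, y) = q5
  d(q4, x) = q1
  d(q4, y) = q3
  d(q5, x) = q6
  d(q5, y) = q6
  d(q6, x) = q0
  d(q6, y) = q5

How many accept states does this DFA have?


Accept states listed: {q5, q6}
Counting: q5(1) q6(2)

2


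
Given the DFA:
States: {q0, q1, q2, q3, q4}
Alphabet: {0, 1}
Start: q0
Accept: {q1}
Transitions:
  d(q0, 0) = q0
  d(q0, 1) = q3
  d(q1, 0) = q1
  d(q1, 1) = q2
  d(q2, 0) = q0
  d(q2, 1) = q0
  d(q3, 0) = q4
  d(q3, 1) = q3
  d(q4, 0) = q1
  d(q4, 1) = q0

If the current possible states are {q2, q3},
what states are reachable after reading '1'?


Apply transition on '1' from each current state:
  d(q2, 1) = q0
  d(q3, 1) = q3

{q0, q3}


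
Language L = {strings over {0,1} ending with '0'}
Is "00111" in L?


last symbol = '1'

No, "00111" is not in L


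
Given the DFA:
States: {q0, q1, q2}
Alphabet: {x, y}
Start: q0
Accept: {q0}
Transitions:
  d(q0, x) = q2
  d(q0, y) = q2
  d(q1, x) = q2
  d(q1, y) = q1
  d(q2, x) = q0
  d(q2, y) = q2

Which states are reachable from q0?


BFS from q0:
  layer 0: {q0}
  layer 1: {q2}

{q0, q2}


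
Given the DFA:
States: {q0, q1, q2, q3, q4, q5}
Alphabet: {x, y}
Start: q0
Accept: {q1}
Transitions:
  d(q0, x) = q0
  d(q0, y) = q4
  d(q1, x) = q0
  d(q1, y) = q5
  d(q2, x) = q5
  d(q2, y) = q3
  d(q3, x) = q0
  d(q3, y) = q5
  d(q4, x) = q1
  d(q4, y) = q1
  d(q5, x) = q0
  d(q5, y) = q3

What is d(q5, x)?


Looking up transition d(q5, x)

q0


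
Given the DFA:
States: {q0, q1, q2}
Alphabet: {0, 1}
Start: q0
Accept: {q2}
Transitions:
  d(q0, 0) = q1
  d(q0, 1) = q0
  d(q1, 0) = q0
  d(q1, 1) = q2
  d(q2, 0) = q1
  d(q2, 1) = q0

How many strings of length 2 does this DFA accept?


Enumerating all length-2 strings:
  "00" -> q0 [reject]
  "01" -> q2 [accept]
  "10" -> q1 [reject]
  "11" -> q0 [reject]

1 out of 4


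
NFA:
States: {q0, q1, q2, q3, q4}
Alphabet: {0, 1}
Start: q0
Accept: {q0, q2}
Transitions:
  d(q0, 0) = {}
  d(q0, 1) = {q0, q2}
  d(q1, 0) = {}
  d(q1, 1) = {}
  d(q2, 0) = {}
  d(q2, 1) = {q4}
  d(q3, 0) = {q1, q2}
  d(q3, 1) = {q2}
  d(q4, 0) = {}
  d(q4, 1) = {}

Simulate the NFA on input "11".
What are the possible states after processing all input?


Start: {q0}
  --1--> {q0, q2}
  --1--> {q0, q2, q4}

{q0, q2, q4}


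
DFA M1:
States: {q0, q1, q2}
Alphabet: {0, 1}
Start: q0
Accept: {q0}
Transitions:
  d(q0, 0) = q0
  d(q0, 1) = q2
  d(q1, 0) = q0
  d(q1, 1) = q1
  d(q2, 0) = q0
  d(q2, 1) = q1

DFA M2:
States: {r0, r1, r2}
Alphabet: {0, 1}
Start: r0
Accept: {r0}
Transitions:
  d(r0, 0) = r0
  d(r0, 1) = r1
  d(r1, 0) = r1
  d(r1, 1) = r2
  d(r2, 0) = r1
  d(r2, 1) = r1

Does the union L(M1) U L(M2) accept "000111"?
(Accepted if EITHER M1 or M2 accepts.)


M1: final=q1 accepted=False
M2: final=r1 accepted=False

No, union rejects (neither accepts)


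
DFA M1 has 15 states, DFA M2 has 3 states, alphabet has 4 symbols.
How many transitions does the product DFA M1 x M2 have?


Product DFA has 15 * 3 = 45 states.
Each has 4 transitions: 45 * 4 = 180

180


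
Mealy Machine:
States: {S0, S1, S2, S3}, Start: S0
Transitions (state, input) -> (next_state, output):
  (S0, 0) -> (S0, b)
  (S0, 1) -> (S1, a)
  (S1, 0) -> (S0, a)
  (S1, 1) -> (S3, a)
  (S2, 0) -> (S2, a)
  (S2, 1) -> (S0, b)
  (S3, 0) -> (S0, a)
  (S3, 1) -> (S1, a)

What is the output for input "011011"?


Step-by-step:
  (S0, 0) -> (S0, b)
  (S0, 1) -> (S1, a)
  (S1, 1) -> (S3, a)
  (S3, 0) -> (S0, a)
  (S0, 1) -> (S1, a)
  (S1, 1) -> (S3, a)

"baaaaa"


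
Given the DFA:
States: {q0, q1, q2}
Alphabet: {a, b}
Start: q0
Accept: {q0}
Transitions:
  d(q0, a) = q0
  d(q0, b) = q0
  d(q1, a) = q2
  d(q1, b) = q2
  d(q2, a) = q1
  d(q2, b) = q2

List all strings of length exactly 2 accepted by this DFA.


All strings of length 2: 4 total
Accepted: 4

"aa", "ab", "ba", "bb"


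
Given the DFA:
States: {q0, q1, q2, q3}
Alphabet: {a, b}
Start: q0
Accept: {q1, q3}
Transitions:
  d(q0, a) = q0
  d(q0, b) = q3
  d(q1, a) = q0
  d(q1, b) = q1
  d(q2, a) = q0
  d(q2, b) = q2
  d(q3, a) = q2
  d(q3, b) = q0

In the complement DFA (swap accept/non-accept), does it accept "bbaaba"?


Trace: q0 -> q3 -> q0 -> q0 -> q0 -> q3 -> q2
Final: q2
Original accept: {q1, q3}
Complement: q2 is not in original accept

Yes, complement accepts (original rejects)


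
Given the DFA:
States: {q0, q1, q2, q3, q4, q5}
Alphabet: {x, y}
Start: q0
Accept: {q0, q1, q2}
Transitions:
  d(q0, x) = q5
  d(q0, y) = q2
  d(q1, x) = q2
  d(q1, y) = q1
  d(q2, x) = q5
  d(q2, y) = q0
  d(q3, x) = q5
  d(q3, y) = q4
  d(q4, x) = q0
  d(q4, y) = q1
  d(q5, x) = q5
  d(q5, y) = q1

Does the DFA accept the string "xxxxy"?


Trace: q0 -> q5 -> q5 -> q5 -> q5 -> q1
Final state: q1
Accept states: {q0, q1, q2}

Yes, accepted (final state q1 is an accept state)


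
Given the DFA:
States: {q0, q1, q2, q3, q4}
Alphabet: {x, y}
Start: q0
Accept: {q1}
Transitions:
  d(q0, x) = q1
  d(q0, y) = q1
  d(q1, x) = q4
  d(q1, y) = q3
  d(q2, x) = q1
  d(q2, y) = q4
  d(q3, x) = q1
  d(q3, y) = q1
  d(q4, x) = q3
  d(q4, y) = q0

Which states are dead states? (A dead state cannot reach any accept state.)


Forward reachability from each state:
  q0 -> reaches accept state q1 (live)
  q1 -> reaches accept state q1 (live)
  q2 -> reaches accept state q1 (live)
  q3 -> reaches accept state q1 (live)
  q4 -> reaches accept state q1 (live)

None (all states can reach an accept state)


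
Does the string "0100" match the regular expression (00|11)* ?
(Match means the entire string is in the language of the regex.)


|string| = 4; first = '0'; last = '0'

No, "0100" does not match (00|11)*


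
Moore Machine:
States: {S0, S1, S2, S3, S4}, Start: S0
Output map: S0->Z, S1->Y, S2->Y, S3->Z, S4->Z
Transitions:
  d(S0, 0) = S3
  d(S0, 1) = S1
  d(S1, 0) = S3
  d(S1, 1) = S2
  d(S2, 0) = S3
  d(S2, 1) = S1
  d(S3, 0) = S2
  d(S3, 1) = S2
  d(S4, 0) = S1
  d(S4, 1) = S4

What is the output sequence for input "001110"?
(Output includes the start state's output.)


Start: S0 (output Z)
  --0--> S3 (output Z)
  --0--> S2 (output Y)
  --1--> S1 (output Y)
  --1--> S2 (output Y)
  --1--> S1 (output Y)
  --0--> S3 (output Z)

"ZZYYYYZ"


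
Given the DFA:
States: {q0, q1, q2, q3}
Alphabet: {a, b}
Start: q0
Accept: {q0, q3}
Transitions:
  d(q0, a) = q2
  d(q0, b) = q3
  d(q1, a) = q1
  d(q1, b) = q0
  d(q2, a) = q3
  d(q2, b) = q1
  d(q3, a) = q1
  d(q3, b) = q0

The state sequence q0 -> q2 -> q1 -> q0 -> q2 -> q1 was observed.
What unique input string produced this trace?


Trace back each transition to find the symbol:
  q0 --[a]--> q2
  q2 --[b]--> q1
  q1 --[b]--> q0
  q0 --[a]--> q2
  q2 --[b]--> q1

"abbab"


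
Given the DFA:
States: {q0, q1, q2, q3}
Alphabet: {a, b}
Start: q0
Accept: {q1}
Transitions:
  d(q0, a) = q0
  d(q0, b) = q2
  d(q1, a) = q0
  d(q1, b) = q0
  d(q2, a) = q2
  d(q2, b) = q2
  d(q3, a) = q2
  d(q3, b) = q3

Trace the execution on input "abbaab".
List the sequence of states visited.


Input: abbaab
d(q0, a) = q0
d(q0, b) = q2
d(q2, b) = q2
d(q2, a) = q2
d(q2, a) = q2
d(q2, b) = q2


q0 -> q0 -> q2 -> q2 -> q2 -> q2 -> q2


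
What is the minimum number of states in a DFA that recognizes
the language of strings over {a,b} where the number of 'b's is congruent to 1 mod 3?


States track (count of 'b') mod 3.
Need 3 states: one per remainder 0..2; accept = remainder 1.

3


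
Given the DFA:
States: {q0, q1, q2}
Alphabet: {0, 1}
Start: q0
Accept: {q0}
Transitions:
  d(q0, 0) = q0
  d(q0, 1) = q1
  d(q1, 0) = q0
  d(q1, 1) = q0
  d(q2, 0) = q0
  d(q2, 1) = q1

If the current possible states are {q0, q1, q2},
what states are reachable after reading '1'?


Apply transition on '1' from each current state:
  d(q0, 1) = q1
  d(q1, 1) = q0
  d(q2, 1) = q1

{q0, q1}


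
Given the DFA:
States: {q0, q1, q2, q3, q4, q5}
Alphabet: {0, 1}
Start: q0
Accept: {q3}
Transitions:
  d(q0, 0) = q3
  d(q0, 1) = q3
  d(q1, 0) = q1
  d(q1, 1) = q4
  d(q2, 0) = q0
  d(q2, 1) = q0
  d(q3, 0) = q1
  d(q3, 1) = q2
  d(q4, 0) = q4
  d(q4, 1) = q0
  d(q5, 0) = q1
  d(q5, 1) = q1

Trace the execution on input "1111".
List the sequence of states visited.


Input: 1111
d(q0, 1) = q3
d(q3, 1) = q2
d(q2, 1) = q0
d(q0, 1) = q3


q0 -> q3 -> q2 -> q0 -> q3


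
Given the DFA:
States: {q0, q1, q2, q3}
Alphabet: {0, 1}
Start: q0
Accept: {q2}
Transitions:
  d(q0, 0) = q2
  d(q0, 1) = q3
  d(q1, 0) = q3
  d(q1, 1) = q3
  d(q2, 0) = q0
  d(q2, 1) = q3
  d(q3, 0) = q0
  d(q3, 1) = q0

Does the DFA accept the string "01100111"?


Trace: q0 -> q2 -> q3 -> q0 -> q2 -> q0 -> q3 -> q0 -> q3
Final state: q3
Accept states: {q2}

No, rejected (final state q3 is not an accept state)


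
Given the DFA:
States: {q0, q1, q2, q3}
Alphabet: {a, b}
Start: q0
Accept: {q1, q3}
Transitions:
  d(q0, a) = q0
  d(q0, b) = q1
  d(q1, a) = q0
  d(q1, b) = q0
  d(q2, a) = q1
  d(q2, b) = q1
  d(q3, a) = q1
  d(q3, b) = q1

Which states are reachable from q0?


BFS from q0:
  layer 0: {q0}
  layer 1: {q1}

{q0, q1}


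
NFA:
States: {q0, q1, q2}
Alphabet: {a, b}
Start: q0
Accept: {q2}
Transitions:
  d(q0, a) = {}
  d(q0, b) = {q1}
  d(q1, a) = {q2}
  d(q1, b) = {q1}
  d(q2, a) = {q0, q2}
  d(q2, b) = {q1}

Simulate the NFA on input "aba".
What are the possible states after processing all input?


Start: {q0}
  --a--> {}
  --b--> {}
  --a--> {}

{} (empty set, no valid transitions)


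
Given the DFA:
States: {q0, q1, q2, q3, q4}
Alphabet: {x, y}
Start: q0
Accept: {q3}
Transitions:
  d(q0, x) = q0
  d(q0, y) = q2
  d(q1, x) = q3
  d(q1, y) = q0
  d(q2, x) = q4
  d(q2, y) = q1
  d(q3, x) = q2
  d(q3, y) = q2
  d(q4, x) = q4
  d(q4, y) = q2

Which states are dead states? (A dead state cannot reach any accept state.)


Forward reachability from each state:
  q0 -> reaches accept state q3 (live)
  q1 -> reaches accept state q3 (live)
  q2 -> reaches accept state q3 (live)
  q3 -> reaches accept state q3 (live)
  q4 -> reaches accept state q3 (live)

None (all states can reach an accept state)


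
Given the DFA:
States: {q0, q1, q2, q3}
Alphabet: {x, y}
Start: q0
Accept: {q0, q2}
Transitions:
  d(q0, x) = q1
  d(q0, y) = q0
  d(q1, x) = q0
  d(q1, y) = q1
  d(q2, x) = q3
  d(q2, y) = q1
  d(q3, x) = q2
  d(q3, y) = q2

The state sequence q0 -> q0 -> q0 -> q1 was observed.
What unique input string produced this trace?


Trace back each transition to find the symbol:
  q0 --[y]--> q0
  q0 --[y]--> q0
  q0 --[x]--> q1

"yyx"


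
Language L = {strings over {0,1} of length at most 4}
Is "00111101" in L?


length = 8

No, "00111101" is not in L


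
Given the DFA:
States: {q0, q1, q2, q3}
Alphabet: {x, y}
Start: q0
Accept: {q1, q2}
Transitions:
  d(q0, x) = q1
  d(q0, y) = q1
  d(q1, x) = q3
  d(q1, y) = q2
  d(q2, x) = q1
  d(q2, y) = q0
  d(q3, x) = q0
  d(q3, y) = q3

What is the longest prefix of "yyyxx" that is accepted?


Run the DFA, marking each prefix where the state is accepting:
  "" -> q0 [reject]
  "y" -> q1 [accept]
  "yy" -> q2 [accept]
  "yyy" -> q0 [reject]
  "yyyx" -> q1 [accept]
  "yyyxx" -> q3 [reject]

"yyyx"


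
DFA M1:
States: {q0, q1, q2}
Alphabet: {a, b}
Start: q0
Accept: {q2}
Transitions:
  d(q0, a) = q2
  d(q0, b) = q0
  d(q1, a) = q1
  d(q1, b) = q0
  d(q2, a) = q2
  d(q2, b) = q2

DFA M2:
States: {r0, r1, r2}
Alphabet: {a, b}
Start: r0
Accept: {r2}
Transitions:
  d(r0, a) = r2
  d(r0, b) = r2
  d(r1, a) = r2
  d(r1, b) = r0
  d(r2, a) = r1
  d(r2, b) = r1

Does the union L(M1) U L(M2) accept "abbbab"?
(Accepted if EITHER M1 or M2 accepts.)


M1: final=q2 accepted=True
M2: final=r0 accepted=False

Yes, union accepts


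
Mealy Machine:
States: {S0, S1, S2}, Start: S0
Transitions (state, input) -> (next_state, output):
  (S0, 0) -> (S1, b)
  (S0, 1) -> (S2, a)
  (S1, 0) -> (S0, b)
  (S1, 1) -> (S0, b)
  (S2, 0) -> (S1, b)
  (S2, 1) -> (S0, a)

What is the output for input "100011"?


Step-by-step:
  (S0, 1) -> (S2, a)
  (S2, 0) -> (S1, b)
  (S1, 0) -> (S0, b)
  (S0, 0) -> (S1, b)
  (S1, 1) -> (S0, b)
  (S0, 1) -> (S2, a)

"abbbba"


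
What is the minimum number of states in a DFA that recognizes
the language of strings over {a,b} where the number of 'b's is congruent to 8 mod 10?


States track (count of 'b') mod 10.
Need 10 states: one per remainder 0..9; accept = remainder 8.

10


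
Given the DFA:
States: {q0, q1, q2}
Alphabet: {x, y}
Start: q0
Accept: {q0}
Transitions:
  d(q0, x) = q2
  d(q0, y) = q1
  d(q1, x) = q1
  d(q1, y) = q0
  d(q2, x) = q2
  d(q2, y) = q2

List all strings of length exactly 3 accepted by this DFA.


All strings of length 3: 8 total
Accepted: 1

"yxy"


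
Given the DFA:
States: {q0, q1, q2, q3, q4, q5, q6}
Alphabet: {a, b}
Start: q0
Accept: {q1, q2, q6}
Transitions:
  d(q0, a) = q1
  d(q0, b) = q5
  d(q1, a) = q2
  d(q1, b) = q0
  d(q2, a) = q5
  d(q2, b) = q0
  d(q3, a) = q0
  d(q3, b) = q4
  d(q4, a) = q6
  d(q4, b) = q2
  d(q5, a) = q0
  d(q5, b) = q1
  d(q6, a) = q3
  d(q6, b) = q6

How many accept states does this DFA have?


Accept states listed: {q1, q2, q6}
Counting: q1(1) q2(2) q6(3)

3
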